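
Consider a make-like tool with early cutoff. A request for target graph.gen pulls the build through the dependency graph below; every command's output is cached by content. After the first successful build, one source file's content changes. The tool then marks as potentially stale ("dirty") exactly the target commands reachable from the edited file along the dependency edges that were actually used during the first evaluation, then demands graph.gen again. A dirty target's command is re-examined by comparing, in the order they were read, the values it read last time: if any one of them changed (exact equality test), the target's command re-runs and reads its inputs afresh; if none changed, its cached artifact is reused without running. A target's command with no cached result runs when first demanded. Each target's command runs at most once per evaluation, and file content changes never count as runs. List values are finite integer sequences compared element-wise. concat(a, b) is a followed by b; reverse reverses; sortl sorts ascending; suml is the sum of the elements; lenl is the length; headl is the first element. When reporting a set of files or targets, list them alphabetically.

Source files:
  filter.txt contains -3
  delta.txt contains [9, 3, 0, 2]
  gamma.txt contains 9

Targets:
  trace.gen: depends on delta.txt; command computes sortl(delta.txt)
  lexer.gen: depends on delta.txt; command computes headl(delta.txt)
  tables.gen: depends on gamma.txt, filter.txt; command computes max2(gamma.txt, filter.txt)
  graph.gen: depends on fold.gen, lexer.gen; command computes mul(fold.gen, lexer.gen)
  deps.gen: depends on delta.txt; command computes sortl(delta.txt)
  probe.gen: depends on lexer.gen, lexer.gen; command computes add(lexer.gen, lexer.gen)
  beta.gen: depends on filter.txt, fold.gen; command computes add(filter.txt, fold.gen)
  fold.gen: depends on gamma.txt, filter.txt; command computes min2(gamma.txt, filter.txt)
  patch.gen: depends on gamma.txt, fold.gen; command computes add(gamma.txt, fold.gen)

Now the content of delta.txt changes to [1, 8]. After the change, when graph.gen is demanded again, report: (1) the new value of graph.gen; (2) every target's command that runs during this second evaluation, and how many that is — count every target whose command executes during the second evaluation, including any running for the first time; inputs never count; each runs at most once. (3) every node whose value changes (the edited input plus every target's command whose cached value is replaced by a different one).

First demand of the output computes:
  fold.gen = min2(9, -3) = -3
  lexer.gen = headl([9, 3, 0, 2]) = 9
  graph.gen = mul(-3, 9) = -27

After the edit, cleaning proceeds:
  lexer.gen: a read changed (delta.txt [9, 3, 0, 2]->[1, 8]) — executes, giving 1.
  graph.gen: a read changed (lexer.gen 9->1) — executes, giving -3.

Demanding graph.gen again yields -3.
2 target commands run: graph.gen, lexer.gen.
The nodes whose values change: delta.txt, graph.gen, lexer.gen.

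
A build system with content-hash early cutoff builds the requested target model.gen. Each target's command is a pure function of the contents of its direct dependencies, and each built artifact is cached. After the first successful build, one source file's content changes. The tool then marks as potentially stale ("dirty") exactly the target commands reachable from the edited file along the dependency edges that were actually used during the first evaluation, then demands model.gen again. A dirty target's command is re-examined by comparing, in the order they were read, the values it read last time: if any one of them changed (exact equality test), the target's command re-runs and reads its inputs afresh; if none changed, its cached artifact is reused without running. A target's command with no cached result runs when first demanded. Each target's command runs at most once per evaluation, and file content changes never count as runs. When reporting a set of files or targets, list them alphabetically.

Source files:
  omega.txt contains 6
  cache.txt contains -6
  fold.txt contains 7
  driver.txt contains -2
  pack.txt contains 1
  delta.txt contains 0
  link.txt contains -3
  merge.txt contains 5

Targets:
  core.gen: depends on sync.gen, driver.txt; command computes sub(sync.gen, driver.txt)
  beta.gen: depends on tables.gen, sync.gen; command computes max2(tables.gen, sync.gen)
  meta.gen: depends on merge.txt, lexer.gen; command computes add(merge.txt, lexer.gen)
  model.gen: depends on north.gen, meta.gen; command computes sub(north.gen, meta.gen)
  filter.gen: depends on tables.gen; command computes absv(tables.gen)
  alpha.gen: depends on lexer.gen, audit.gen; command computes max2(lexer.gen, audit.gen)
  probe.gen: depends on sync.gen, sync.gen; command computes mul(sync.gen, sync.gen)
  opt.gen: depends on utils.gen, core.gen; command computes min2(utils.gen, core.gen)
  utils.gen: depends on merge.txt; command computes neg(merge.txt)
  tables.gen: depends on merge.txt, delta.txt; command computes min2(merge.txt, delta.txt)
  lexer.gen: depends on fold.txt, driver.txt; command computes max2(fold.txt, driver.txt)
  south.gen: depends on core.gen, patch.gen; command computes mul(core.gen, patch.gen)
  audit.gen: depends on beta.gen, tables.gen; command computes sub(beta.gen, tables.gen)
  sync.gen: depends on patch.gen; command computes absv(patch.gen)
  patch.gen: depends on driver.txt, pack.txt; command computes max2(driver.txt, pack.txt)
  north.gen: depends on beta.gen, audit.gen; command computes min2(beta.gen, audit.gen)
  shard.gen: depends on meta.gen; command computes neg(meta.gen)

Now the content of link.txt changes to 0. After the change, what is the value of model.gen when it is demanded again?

First evaluation (everything demanded from the output):
  lexer.gen = max2(7, -2) = 7
  meta.gen = add(5, 7) = 12
  patch.gen = max2(-2, 1) = 1
  sync.gen = absv(1) = 1
  tables.gen = min2(5, 0) = 0
  beta.gen = max2(0, 1) = 1
  audit.gen = sub(1, 0) = 1
  north.gen = min2(1, 1) = 1
  model.gen = sub(1, 12) = -11

Propagation after the edit:
  link.txt feeds no computation that the output demands — nothing is marked dirty and nothing runs.

Key observation: link.txt is never demanded by the output, so the edit triggers no recomputation at all.

New value of model.gen: -11.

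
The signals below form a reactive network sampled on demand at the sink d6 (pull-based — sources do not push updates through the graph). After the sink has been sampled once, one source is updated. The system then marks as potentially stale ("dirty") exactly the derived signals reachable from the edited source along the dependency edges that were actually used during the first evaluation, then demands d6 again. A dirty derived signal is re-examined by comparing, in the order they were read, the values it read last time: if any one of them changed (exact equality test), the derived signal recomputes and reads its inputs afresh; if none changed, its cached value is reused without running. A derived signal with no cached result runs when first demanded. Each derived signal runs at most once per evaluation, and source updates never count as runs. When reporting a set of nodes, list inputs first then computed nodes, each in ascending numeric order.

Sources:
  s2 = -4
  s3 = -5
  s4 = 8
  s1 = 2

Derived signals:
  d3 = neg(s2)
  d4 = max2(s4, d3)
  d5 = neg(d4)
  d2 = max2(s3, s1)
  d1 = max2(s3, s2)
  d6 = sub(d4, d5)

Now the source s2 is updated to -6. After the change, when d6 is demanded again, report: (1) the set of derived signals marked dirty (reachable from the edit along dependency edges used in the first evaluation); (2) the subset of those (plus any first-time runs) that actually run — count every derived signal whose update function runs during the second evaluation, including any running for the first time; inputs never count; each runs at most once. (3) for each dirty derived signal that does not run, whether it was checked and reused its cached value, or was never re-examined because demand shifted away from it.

Dirty set: d3, d4, d5, d6.
Run set: d3, d4 (2 run).
Re-examined without running (cache reused): d5, d6.
The important point: d4 recomputes to an identical value, and the output ends up unchanged.

Initial pass — values computed on the first demand:
  d3 = neg(-4) = 4
  d4 = max2(8, 4) = 8
  d5 = neg(8) = -8
  d6 = sub(8, -8) = 16

Second demand — change propagation:
  d3: re-runs because s2 -4->-6; new result 6.
  d4: re-runs because d3 4->6; new result 8 (unchanged).
  d5: re-examined; everything it read last time is the same (d4 unchanged) — cache -8 kept, no run.
  d6: re-examined; everything it read last time is the same (d4 unchanged, d5 unchanged) — cache 16 kept, no run.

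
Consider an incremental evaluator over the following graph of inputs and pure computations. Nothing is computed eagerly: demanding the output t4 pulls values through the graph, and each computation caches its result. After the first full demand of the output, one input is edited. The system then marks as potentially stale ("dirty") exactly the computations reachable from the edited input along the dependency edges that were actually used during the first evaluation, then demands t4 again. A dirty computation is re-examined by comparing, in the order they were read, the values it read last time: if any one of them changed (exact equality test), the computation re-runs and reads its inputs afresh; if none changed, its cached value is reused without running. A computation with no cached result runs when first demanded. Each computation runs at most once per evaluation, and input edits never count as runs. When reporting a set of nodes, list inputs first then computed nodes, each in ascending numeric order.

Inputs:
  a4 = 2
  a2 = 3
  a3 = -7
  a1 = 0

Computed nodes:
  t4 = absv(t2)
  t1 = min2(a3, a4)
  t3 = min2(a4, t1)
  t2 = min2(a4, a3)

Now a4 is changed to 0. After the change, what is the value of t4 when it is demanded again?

t4 now evaluates to 7.
The important point: t2 recomputes to an identical value, and the output ends up unchanged.

Initial pass — values computed on the first demand:
  t2 = min2(2, -7) = -7
  t4 = absv(-7) = 7

Second demand — change propagation:
  t2: re-runs because a4 2->0; new result -7 (unchanged).
  t4: re-examined; everything it read last time is the same (t2 unchanged) — cache 7 kept, no run.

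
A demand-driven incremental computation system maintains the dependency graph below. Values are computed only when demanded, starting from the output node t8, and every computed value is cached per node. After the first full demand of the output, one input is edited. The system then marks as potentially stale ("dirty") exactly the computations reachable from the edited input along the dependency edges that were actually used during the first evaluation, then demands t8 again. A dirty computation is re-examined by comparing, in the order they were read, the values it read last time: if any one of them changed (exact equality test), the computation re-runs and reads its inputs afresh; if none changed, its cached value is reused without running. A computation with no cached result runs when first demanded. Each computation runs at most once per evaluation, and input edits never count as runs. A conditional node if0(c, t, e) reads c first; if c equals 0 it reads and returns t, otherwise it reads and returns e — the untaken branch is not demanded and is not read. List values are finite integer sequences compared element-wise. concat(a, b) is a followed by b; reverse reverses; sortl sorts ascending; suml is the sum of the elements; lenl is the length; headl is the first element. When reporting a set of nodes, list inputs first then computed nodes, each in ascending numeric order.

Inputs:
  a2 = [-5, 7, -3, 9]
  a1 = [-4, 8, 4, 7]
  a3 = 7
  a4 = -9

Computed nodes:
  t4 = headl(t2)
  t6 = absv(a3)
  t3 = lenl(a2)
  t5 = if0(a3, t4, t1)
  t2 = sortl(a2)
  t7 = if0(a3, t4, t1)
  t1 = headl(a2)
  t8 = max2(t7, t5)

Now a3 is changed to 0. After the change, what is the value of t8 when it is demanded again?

New value of t8: -5.
Key observation: a condition flipped, so demand reaches new nodes — t2, t4 run for the first time.

First evaluation (everything demanded from the output):
  t1 = headl([-5, 7, -3, 9]) = -5
  t5 = if0(a3=7 -> else branch t1) = -5
  t7 = if0(a3=7 -> else branch t1) = -5
  t8 = max2(-5, -5) = -5

Propagation after the edit:
  t2: demanded for the first time — runs, produces [-5, -3, 7, 9].
  t4: demanded for the first time — runs, produces -5.
  t5: runs — a3 7->0; result -5 (same value as before).
  t7: runs — a3 7->0; result -5 (same value as before).
  t8: checked — values it read are unchanged (t7 unchanged, t5 unchanged); reused cached -5 without running.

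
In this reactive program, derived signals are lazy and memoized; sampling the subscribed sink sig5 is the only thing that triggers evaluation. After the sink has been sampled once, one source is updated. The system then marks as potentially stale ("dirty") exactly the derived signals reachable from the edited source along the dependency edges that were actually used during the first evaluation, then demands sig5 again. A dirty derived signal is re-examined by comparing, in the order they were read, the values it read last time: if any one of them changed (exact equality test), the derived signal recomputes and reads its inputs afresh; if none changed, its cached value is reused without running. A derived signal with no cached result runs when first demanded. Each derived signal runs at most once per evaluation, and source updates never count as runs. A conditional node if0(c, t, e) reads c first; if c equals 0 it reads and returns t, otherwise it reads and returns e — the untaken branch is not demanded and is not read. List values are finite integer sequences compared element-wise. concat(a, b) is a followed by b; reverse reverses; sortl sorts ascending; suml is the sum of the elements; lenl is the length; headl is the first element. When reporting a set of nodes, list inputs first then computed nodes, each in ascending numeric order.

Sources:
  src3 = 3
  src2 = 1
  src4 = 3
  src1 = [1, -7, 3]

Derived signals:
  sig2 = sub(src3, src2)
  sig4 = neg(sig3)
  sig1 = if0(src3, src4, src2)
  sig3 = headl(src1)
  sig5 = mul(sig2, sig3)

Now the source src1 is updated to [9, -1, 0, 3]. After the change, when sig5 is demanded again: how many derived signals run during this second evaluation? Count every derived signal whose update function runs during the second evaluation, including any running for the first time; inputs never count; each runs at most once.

First demand of the output computes:
  sig2 = sub(3, 1) = 2
  sig3 = headl([1, -7, 3]) = 1
  sig5 = mul(2, 1) = 2

After the edit, cleaning proceeds:
  sig3: a read changed (src1 [1, -7, 3]->[9, -1, 0, 3]) — executes, giving 9.
  sig5: a read changed (sig3 1->9) — executes, giving 18.

2 derived signals run: sig3, sig5.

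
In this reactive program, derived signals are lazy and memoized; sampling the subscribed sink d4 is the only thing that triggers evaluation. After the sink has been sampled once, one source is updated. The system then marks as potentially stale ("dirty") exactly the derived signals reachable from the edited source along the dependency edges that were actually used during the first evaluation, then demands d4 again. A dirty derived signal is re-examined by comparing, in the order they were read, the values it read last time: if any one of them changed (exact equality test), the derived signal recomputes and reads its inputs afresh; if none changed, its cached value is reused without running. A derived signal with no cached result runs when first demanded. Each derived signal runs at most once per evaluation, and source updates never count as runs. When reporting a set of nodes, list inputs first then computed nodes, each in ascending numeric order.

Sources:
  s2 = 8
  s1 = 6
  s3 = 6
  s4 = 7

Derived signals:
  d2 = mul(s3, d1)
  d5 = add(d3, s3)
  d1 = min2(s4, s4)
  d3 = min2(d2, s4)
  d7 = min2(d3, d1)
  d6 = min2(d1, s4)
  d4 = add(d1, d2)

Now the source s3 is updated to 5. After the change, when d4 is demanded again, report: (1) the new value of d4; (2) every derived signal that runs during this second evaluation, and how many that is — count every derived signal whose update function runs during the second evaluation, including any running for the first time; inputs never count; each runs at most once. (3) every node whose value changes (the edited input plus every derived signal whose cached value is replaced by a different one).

Demanding d4 again yields 42.
2 derived signals run: d2, d4.
The nodes whose values change: s3, d2, d4.

First demand of the output computes:
  d1 = min2(7, 7) = 7
  d2 = mul(6, 7) = 42
  d4 = add(7, 42) = 49

After the edit, cleaning proceeds:
  d2: a read changed (s3 6->5) — executes, giving 35.
  d4: a read changed (d2 42->35) — executes, giving 42.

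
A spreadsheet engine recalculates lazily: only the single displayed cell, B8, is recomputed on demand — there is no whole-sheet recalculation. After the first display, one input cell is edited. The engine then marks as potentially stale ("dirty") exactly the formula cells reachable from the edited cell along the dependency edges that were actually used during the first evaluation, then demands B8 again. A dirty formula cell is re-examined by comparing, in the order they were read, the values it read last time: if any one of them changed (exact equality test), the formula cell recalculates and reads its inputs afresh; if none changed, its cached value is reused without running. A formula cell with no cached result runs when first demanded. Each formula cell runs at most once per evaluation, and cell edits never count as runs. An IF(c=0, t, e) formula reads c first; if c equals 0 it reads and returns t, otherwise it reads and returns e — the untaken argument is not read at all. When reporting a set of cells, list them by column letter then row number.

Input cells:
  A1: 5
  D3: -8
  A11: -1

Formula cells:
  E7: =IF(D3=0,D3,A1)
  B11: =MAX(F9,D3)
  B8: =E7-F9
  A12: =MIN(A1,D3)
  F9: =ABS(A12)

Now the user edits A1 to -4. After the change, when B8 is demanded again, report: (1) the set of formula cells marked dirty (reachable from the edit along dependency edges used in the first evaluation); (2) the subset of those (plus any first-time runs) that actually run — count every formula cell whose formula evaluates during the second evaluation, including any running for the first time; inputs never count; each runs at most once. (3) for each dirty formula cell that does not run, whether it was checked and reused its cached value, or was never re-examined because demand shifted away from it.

Marked dirty: A12, B8, E7, F9.
Formula cells that run: A12, B8, E7 — 3 in total.
Checked but reused from cache: F9.
Key observation: the cutoff stops propagation at F9 — its inputs' values are unchanged, so it reuses its cache.

First evaluation (everything demanded from the output):
  A12 = MIN(5, -8) = -8
  E7 = IF(D3=0: D3=-8 -> else branch A1) = 5
  F9 = ABS(-8) = 8
  B8 = 5 - 8 = -3

Propagation after the edit:
  A12: runs — A1 5->-4; result -8 (same value as before).
  E7: runs — A1 5->-4; result -4.
  F9: checked — values it read are unchanged (A12 unchanged); reused cached 8 without running.
  B8: runs — E7 5->-4; result -12.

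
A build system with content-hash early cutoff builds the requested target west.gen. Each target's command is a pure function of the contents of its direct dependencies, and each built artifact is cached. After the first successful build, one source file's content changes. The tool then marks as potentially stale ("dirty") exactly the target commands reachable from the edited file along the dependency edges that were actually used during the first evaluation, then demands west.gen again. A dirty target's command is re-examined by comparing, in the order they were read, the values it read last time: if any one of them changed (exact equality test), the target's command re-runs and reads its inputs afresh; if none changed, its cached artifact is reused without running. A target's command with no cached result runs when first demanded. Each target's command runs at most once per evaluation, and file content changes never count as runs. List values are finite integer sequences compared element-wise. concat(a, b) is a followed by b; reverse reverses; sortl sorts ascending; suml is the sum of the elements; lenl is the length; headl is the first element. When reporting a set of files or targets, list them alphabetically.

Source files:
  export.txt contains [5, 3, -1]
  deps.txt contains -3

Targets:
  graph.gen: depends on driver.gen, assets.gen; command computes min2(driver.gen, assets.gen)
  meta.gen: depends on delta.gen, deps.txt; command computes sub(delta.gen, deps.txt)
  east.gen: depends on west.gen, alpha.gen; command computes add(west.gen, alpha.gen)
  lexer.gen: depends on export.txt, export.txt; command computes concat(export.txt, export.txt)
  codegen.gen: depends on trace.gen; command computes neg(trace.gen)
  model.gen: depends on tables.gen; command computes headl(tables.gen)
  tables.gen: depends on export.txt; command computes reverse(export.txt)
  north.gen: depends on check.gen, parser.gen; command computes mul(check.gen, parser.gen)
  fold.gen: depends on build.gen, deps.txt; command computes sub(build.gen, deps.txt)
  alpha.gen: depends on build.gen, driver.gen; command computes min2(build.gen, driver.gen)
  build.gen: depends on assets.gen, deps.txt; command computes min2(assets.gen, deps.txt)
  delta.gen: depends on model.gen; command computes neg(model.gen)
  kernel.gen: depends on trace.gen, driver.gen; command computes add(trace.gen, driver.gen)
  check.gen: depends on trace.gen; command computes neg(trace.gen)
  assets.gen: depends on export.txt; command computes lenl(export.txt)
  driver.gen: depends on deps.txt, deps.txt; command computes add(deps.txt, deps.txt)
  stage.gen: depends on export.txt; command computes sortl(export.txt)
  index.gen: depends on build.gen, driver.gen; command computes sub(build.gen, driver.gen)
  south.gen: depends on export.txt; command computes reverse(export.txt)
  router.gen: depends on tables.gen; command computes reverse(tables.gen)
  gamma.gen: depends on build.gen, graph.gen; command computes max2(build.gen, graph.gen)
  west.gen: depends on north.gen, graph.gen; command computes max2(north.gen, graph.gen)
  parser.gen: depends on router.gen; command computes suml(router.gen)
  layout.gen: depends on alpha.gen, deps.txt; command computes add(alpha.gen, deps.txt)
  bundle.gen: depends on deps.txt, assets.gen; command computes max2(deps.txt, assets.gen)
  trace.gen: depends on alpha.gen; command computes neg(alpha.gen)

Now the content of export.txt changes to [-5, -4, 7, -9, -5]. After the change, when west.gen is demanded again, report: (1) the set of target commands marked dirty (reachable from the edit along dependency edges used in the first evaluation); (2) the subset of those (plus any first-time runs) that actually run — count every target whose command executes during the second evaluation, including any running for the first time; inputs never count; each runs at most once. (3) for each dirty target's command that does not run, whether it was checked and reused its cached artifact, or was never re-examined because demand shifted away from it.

First evaluation (everything demanded from the output):
  assets.gen = lenl([5, 3, -1]) = 3
  build.gen = min2(3, -3) = -3
  driver.gen = add(-3, -3) = -6
  alpha.gen = min2(-3, -6) = -6
  graph.gen = min2(-6, 3) = -6
  tables.gen = reverse([5, 3, -1]) = [-1, 3, 5]
  router.gen = reverse([-1, 3, 5]) = [5, 3, -1]
  parser.gen = suml([5, 3, -1]) = 7
  trace.gen = neg(-6) = 6
  check.gen = neg(6) = -6
  north.gen = mul(-6, 7) = -42
  west.gen = max2(-42, -6) = -6

Propagation after the edit:
  assets.gen: runs — export.txt [5, 3, -1]->[-5, -4, 7, -9, -5]; result 5.
  build.gen: runs — assets.gen 3->5; result -3 (same value as before).
  alpha.gen: checked — values it read are unchanged (build.gen unchanged, driver.gen unchanged); reused cached -6 without running.
  graph.gen: runs — assets.gen 3->5; result -6 (same value as before).
  tables.gen: runs — export.txt [5, 3, -1]->[-5, -4, 7, -9, -5]; result [-5, -9, 7, -4, -5].
  router.gen: runs — tables.gen [-1, 3, 5]->[-5, -9, 7, -4, -5]; result [-5, -4, 7, -9, -5].
  parser.gen: runs — router.gen [5, 3, -1]->[-5, -4, 7, -9, -5]; result -16.
  trace.gen: checked — values it read are unchanged (alpha.gen unchanged); reused cached 6 without running.
  check.gen: checked — values it read are unchanged (trace.gen unchanged); reused cached -6 without running.
  north.gen: runs — parser.gen 7->-16; result 96.
  west.gen: runs — north.gen -42->96; result 96.

Key observation: the cutoff stops propagation at alpha.gen — its inputs' values are unchanged, so it reuses its cache.

Marked dirty: alpha.gen, assets.gen, build.gen, check.gen, graph.gen, north.gen, parser.gen, router.gen, tables.gen, trace.gen, west.gen.
Target commands that run: assets.gen, build.gen, graph.gen, north.gen, parser.gen, router.gen, tables.gen, west.gen — 8 in total.
Checked but reused from cache: alpha.gen, check.gen, trace.gen.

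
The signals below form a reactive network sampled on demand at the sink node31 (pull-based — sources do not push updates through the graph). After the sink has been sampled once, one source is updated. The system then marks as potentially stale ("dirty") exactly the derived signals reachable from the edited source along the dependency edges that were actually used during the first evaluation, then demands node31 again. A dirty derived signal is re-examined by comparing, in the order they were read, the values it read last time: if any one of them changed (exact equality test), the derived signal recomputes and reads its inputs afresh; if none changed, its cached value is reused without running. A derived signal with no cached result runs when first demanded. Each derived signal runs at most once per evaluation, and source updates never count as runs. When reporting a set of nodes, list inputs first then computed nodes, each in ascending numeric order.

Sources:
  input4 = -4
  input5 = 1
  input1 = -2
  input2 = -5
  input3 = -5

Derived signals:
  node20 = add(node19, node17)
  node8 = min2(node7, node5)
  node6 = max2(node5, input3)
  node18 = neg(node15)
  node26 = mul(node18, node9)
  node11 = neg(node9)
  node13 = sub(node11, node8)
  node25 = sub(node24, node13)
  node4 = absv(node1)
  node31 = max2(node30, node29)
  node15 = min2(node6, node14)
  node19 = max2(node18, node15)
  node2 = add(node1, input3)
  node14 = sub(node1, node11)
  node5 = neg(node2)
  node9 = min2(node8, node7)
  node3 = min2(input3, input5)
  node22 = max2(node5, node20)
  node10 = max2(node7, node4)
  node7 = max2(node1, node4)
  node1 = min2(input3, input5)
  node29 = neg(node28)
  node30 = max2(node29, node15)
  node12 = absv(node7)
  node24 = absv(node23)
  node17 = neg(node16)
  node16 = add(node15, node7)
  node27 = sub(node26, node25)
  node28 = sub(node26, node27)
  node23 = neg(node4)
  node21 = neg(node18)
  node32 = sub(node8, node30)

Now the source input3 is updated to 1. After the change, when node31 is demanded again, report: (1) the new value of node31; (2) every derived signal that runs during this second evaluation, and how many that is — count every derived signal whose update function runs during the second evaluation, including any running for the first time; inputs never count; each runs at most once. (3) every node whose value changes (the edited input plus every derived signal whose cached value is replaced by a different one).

node31 now evaluates to 3.
Run set: node1, node2, node4, node5, node6, node7, node8, node9, node11, node13, node14, node15, node18, node23, node24, node25, node26, node27, node28, node29, node30, node31 (22 run).
Changed values: input3, node1, node2, node4, node5, node6, node7, node8, node9, node11, node13, node14, node15, node18, node23, node24, node25, node26, node27, node28, node29, node30, node31.

Initial pass — values computed on the first demand:
  node1 = min2(-5, 1) = -5
  node2 = add(-5, -5) = -10
  node4 = absv(-5) = 5
  node5 = neg(-10) = 10
  node6 = max2(10, -5) = 10
  node7 = max2(-5, 5) = 5
  node8 = min2(5, 10) = 5
  node9 = min2(5, 5) = 5
  node11 = neg(5) = -5
  node13 = sub(-5, 5) = -10
  node14 = sub(-5, -5) = 0
  node15 = min2(10, 0) = 0
  node18 = neg(0) = 0
  node23 = neg(5) = -5
  node24 = absv(-5) = 5
  node25 = sub(5, -10) = 15
  node26 = mul(0, 5) = 0
  node27 = sub(0, 15) = -15
  node28 = sub(0, -15) = 15
  node29 = neg(15) = -15
  node30 = max2(-15, 0) = 0
  node31 = max2(0, -15) = 0

Second demand — change propagation:
  node1: re-runs because input3 -5->1; new result 1.
  node2: re-runs because node1 -5->1; input3 -5->1; new result 2.
  node4: re-runs because node1 -5->1; new result 1.
  node5: re-runs because node2 -10->2; new result -2.
  node6: re-runs because node5 10->-2; input3 -5->1; new result 1.
  node7: re-runs because node1 -5->1; node4 5->1; new result 1.
  node8: re-runs because node7 5->1; node5 10->-2; new result -2.
  node9: re-runs because node8 5->-2; node7 5->1; new result -2.
  node11: re-runs because node9 5->-2; new result 2.
  node13: re-runs because node11 -5->2; node8 5->-2; new result 4.
  node14: re-runs because node1 -5->1; node11 -5->2; new result -1.
  node15: re-runs because node6 10->1; node14 0->-1; new result -1.
  node18: re-runs because node15 0->-1; new result 1.
  node23: re-runs because node4 5->1; new result -1.
  node24: re-runs because node23 -5->-1; new result 1.
  node25: re-runs because node24 5->1; node13 -10->4; new result -3.
  node26: re-runs because node18 0->1; node9 5->-2; new result -2.
  node27: re-runs because node26 0->-2; node25 15->-3; new result 1.
  node28: re-runs because node26 0->-2; node27 -15->1; new result -3.
  node29: re-runs because node28 15->-3; new result 3.
  node30: re-runs because node29 -15->3; node15 0->-1; new result 3.
  node31: re-runs because node30 0->3; node29 -15->3; new result 3.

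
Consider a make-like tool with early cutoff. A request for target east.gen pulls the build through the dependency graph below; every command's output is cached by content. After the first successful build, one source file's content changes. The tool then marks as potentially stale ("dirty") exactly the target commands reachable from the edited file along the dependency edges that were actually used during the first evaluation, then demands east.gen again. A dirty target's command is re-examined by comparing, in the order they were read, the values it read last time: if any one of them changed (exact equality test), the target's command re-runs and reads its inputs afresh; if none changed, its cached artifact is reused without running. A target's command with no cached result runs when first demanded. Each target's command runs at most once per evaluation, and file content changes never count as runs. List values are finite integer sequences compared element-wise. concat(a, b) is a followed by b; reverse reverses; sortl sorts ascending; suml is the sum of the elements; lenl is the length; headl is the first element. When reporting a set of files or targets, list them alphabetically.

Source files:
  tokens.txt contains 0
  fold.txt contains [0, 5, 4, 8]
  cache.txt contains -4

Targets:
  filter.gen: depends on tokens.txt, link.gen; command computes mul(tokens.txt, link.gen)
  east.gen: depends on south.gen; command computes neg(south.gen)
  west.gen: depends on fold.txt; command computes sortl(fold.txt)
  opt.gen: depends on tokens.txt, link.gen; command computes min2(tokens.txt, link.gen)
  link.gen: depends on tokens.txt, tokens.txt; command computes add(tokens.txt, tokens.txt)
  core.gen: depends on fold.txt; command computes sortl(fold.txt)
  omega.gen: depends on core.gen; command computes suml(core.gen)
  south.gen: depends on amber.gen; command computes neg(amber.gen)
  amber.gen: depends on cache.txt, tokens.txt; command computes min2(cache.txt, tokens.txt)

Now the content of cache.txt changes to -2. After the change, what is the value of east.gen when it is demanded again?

Demanding east.gen again yields -2.

First demand of the output computes:
  amber.gen = min2(-4, 0) = -4
  south.gen = neg(-4) = 4
  east.gen = neg(4) = -4

After the edit, cleaning proceeds:
  amber.gen: a read changed (cache.txt -4->-2) — executes, giving -2.
  south.gen: a read changed (amber.gen -4->-2) — executes, giving 2.
  east.gen: a read changed (south.gen 4->2) — executes, giving -2.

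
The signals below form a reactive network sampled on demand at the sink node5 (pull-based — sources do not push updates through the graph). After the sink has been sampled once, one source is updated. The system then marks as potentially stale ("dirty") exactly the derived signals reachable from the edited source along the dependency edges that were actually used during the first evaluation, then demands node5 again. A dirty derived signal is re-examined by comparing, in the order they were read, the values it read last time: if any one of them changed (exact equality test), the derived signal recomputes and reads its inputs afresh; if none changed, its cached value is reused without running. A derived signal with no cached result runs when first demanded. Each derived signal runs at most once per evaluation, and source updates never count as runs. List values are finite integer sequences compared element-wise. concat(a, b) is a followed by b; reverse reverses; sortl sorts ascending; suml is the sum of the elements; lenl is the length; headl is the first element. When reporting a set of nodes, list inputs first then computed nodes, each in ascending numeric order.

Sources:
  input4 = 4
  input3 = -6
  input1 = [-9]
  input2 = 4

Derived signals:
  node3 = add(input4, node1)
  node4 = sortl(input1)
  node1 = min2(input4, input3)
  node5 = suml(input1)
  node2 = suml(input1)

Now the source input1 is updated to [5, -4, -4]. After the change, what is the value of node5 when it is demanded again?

Initial pass — values computed on the first demand:
  node5 = suml([-9]) = -9

Second demand — change propagation:
  node5: re-runs because input1 [-9]->[5, -4, -4]; new result -3.

node5 now evaluates to -3.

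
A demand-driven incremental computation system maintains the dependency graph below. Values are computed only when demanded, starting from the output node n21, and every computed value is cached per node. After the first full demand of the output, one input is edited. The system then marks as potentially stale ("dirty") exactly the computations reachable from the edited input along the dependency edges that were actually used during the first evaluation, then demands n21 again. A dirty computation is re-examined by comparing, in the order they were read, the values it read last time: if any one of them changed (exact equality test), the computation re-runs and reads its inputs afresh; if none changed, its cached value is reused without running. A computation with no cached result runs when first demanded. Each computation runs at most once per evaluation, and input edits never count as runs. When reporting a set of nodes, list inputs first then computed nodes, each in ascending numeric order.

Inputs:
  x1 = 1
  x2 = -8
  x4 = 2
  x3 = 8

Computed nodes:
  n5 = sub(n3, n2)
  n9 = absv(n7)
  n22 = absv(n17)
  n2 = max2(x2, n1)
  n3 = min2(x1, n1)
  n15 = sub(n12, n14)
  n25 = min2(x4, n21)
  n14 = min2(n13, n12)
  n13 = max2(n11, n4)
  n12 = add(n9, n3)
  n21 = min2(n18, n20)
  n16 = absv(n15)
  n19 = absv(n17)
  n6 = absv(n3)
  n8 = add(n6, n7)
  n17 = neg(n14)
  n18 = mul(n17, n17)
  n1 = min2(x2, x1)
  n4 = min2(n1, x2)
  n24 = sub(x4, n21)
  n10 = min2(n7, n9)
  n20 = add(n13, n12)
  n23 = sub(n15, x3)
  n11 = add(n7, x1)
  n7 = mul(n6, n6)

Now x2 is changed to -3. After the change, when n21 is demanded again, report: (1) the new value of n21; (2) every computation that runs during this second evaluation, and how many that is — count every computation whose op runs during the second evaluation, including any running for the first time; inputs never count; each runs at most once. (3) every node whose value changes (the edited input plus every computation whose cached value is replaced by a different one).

First evaluation (everything demanded from the output):
  n1 = min2(-8, 1) = -8
  n3 = min2(1, -8) = -8
  n4 = min2(-8, -8) = -8
  n6 = absv(-8) = 8
  n7 = mul(8, 8) = 64
  n9 = absv(64) = 64
  n11 = add(64, 1) = 65
  n12 = add(64, -8) = 56
  n13 = max2(65, -8) = 65
  n14 = min2(65, 56) = 56
  n17 = neg(56) = -56
  n18 = mul(-56, -56) = 3136
  n20 = add(65, 56) = 121
  n21 = min2(3136, 121) = 121

Propagation after the edit:
  n1: runs — x2 -8->-3; result -3.
  n3: runs — n1 -8->-3; result -3.
  n4: runs — n1 -8->-3; x2 -8->-3; result -3.
  n6: runs — n3 -8->-3; result 3.
  n7: runs — n6 8->3; n6 8->3; result 9.
  n9: runs — n7 64->9; result 9.
  n11: runs — n7 64->9; result 10.
  n12: runs — n9 64->9; n3 -8->-3; result 6.
  n13: runs — n11 65->10; n4 -8->-3; result 10.
  n14: runs — n13 65->10; n12 56->6; result 6.
  n17: runs — n14 56->6; result -6.
  n18: runs — n17 -56->-6; n17 -56->-6; result 36.
  n20: runs — n13 65->10; n12 56->6; result 16.
  n21: runs — n18 3136->36; n20 121->16; result 16.

New value of n21: 16.
Computations that run: n1, n3, n4, n6, n7, n9, n11, n12, n13, n14, n17, n18, n20, n21 — 14 in total.
Values that change: x2, n1, n3, n4, n6, n7, n9, n11, n12, n13, n14, n17, n18, n20, n21.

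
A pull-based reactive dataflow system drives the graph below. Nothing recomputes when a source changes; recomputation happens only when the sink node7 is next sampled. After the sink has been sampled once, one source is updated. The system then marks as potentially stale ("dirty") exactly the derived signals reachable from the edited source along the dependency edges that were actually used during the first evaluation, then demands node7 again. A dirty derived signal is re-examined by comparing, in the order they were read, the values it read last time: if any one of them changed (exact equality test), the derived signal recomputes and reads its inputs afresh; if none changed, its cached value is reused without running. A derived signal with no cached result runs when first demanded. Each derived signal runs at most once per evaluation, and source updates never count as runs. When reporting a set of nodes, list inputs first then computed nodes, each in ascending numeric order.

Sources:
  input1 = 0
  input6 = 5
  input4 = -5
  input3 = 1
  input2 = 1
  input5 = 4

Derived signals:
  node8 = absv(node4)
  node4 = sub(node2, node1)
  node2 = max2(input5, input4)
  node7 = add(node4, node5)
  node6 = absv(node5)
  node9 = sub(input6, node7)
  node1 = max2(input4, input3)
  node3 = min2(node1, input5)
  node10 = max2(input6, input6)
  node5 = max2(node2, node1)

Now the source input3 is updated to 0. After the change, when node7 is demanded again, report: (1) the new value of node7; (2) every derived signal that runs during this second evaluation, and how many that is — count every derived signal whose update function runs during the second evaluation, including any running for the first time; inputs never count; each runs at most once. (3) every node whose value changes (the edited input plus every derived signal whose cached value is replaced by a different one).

First evaluation (everything demanded from the output):
  node1 = max2(-5, 1) = 1
  node2 = max2(4, -5) = 4
  node4 = sub(4, 1) = 3
  node5 = max2(4, 1) = 4
  node7 = add(3, 4) = 7

Propagation after the edit:
  node1: runs — input3 1->0; result 0.
  node4: runs — node1 1->0; result 4.
  node5: runs — node1 1->0; result 4 (same value as before).
  node7: runs — node4 3->4; result 8.

New value of node7: 8.
Derived signals that run: node1, node4, node5, node7 — 4 in total.
Values that change: input3, node1, node4, node7.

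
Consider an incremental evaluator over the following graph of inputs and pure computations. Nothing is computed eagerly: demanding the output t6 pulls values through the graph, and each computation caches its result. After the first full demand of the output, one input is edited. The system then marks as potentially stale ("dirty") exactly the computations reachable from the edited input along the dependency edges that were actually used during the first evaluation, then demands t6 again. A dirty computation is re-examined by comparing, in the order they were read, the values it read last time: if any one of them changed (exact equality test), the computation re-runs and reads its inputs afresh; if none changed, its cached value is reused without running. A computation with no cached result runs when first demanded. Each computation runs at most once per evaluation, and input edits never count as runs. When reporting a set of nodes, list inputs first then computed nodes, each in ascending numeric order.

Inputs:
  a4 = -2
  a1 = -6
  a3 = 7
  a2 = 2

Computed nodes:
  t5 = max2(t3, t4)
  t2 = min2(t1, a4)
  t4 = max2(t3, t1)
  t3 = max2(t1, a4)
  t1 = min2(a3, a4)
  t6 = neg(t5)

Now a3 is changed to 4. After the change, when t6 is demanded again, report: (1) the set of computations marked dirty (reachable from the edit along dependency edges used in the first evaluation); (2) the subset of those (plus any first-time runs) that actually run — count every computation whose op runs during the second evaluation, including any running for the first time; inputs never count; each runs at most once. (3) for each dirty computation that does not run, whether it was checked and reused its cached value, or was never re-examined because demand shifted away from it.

Dirty set: t1, t3, t4, t5, t6.
Run set: t1 (1 run).
Re-examined without running (cache reused): t3, t4, t5, t6.
The important point: t1 recomputes to an identical value, and the output ends up unchanged.

Initial pass — values computed on the first demand:
  t1 = min2(7, -2) = -2
  t3 = max2(-2, -2) = -2
  t4 = max2(-2, -2) = -2
  t5 = max2(-2, -2) = -2
  t6 = neg(-2) = 2

Second demand — change propagation:
  t1: re-runs because a3 7->4; new result -2 (unchanged).
  t3: re-examined; everything it read last time is the same (t1 unchanged, a4 unchanged) — cache -2 kept, no run.
  t4: re-examined; everything it read last time is the same (t3 unchanged, t1 unchanged) — cache -2 kept, no run.
  t5: re-examined; everything it read last time is the same (t3 unchanged, t4 unchanged) — cache -2 kept, no run.
  t6: re-examined; everything it read last time is the same (t5 unchanged) — cache 2 kept, no run.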